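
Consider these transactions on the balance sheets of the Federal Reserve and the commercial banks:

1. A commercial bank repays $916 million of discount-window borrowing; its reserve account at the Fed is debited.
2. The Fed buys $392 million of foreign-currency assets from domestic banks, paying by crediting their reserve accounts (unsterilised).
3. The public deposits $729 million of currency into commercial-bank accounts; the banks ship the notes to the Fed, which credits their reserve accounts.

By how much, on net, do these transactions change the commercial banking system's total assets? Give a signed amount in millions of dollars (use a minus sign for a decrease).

-$187 million

Fed balance sheet:
  Assets:      Loans to banks −$916M, Foreign assets +$392M
  Liabilities: Bank reserves +$205M, Currency in circulation −$729M
Commercial banking system:
  Assets:      Reserves at CB +$205M, Foreign assets −$392M
  Liabilities: Checkable deposits +$729M, Borrowings from CB −$916M
Change in total bank assets = -$187 million.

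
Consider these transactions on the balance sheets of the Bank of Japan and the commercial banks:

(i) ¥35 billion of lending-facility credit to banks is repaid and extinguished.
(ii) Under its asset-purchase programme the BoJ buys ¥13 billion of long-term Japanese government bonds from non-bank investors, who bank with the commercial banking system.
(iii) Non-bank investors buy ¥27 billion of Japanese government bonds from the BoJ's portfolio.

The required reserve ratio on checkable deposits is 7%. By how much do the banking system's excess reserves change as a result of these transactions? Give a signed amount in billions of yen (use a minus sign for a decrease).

Discount-window repayment ¥35 billion: reserves −¥35B, deposits 0.
Asset purchase (from non-banks) ¥13 billion: reserves +¥13B, deposits +¥13B.
Asset sale (to non-banks) ¥27 billion: reserves −¥27B, deposits −¥27B.
Totals: Δreserves = −¥49B, Δdeposits = −¥14B.
Δrequired reserves = 7% × −¥14B = −¥0.98B.
Δexcess reserves = Δreserves − Δrequired = −¥49B − (−¥0.98B) = -¥48.02 billion.

-¥48.02 billion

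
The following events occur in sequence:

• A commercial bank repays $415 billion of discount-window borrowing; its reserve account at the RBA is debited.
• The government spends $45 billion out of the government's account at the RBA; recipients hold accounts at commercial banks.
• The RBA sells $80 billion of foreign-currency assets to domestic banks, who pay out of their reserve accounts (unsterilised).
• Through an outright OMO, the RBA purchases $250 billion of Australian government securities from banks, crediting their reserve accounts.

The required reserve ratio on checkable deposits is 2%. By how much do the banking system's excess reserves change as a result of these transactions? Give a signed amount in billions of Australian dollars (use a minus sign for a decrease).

Discount-window repayment $415 billion: reserves −$415B, deposits 0.
Government spending $45 billion: reserves +$45B, deposits +$45B.
FX sale $80 billion: reserves −$80B, deposits 0.
OMO purchase (from banks) $250 billion: reserves +$250B, deposits 0.
Totals: Δreserves = −$200B, Δdeposits = +$45B.
Δrequired reserves = 2% × +$45B = +$0.9B.
Δexcess reserves = Δreserves − Δrequired = −$200B − (+$0.9B) = -$200.9 billion.

-$200.9 billion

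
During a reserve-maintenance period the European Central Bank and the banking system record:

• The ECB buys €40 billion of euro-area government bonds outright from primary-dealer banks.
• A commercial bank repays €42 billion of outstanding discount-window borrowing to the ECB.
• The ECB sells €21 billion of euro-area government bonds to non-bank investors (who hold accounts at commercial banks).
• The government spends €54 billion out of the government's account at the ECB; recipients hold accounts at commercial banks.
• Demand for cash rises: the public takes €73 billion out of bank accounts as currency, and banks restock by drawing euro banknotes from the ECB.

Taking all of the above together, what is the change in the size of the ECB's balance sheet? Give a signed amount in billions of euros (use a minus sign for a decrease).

OMO purchase (from banks) €40 billion: an ECB asset is acquired → +€40B.
Discount-window repayment €42 billion: an ECB asset is shed → −€42B.
Asset sale (to non-banks) €21 billion: an ECB asset is shed → −€21B.
Government spending €54 billion: only the composition of liabilities changes → 0.
Currency withdrawal €73 billion: only the composition of liabilities changes → 0.
Net: 40 − 42 − 21 + 0 + 0 = -€23 billion.

-€23 billion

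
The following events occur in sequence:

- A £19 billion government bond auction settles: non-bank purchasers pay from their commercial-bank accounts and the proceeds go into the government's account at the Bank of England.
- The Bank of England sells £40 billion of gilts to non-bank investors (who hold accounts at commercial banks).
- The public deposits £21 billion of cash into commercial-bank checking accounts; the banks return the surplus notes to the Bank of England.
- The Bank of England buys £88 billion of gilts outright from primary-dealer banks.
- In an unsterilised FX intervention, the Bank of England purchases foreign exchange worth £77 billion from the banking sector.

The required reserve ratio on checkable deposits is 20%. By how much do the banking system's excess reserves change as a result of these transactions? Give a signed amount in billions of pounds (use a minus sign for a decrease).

Government account inflow £19 billion: reserves −£19B, deposits −£19B.
Asset sale (to non-banks) £40 billion: reserves −£40B, deposits −£40B.
Currency deposit £21 billion: reserves +£21B, deposits +£21B.
OMO purchase (from banks) £88 billion: reserves +£88B, deposits 0.
FX purchase £77 billion: reserves +£77B, deposits 0.
Totals: Δreserves = +£127B, Δdeposits = −£38B.
Δrequired reserves = 20% × −£38B = −£7.6B.
Δexcess reserves = Δreserves − Δrequired = +£127B − (−£7.6B) = +£134.6 billion.

+£134.6 billion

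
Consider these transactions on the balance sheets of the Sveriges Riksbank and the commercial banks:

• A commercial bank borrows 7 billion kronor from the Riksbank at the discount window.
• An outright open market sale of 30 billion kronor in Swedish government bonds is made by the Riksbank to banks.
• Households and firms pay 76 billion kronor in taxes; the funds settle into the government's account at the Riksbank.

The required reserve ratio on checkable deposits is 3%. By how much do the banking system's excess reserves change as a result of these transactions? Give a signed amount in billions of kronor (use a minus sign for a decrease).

-96.72 billion

Discount-window loan 7 billion kronor: reserves +7B, deposits 0.
OMO sale (to banks) 30 billion kronor: reserves −30B, deposits 0.
Government account inflow 76 billion kronor: reserves −76B, deposits −76B.
Totals: Δreserves = −99B, Δdeposits = −76B.
Δrequired reserves = 3% × −76B = −2.28B.
Δexcess reserves = Δreserves − Δrequired = −99B − (−2.28B) = -96.72 billion.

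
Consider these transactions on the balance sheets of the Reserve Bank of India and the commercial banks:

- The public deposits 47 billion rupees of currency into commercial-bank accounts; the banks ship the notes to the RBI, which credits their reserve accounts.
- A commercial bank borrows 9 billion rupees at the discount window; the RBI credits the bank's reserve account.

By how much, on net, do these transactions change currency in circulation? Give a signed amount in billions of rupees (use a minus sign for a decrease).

-47 billion

Currency deposit 47 billion rupees: notes return to the central bank → −47B.
Discount-window loan 9 billion rupees: no currency enters or leaves circulation → 0.
Net: −47 + 0 = -47 billion.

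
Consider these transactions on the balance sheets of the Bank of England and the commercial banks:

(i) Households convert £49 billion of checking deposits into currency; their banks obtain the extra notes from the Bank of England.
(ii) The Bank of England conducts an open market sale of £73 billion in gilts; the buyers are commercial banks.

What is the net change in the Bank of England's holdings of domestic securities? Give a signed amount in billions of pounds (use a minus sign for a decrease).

-£73 billion

Bank of England balance sheet:
  Assets:      Securities −£73B
  Liabilities: Bank reserves −£122B, Currency in circulation +£49B
Commercial banking system:
  Assets:      Reserves at CB −£122B, Securities +£73B
  Liabilities: Checkable deposits −£49B
So the change in the Bank of England's holdings of domestic securities is -£73 billion.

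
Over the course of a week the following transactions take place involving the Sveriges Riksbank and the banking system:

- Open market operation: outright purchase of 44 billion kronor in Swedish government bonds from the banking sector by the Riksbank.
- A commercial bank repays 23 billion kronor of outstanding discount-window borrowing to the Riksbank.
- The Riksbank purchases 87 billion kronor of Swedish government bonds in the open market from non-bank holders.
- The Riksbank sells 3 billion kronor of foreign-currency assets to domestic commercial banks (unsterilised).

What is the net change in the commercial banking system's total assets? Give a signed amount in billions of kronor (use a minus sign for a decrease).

OMO purchase (from banks) 44 billion kronor: just an asset swap on bank balance sheets → 0.
Discount-window repayment 23 billion kronor: bank balance sheets shrink → −23B.
Asset purchase (from non-banks) 87 billion kronor: bank balance sheets expand → +87B.
FX sale 3 billion kronor: just an asset swap on bank balance sheets → 0.
Net: 0 − 23 + 87 + 0 = +64 billion.

+64 billion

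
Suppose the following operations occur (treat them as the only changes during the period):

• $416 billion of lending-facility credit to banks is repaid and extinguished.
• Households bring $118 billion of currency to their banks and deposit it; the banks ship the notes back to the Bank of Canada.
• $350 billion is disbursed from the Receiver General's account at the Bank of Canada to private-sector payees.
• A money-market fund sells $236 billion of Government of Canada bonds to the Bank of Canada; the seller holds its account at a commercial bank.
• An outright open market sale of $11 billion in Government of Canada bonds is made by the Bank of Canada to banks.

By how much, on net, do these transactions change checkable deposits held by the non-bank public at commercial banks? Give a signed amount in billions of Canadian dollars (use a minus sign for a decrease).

Bank of Canada balance sheet:
  Assets:      Securities +$225B, Loans to banks −$416B
  Liabilities: Bank reserves +$277B, Currency in circulation −$118B, Government deposits −$350B
Commercial banking system:
  Assets:      Reserves at CB +$277B, Securities +$11B
  Liabilities: Checkable deposits +$704B, Borrowings from CB −$416B
So the change in checkable deposits held by the non-bank public at commercial banks is +$704 billion.

+$704 billion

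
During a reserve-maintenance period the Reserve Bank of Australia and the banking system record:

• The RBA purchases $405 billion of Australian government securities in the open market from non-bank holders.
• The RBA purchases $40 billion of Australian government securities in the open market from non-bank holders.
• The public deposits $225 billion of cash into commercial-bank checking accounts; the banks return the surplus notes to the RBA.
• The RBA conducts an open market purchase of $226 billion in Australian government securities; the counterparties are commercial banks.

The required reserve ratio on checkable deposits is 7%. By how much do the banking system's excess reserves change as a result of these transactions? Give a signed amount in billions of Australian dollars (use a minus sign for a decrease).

Asset purchase (from non-banks) $405 billion: reserves +$405B, deposits +$405B.
Asset purchase (from non-banks) $40 billion: reserves +$40B, deposits +$40B.
Currency deposit $225 billion: reserves +$225B, deposits +$225B.
OMO purchase (from banks) $226 billion: reserves +$226B, deposits 0.
Totals: Δreserves = +$896B, Δdeposits = +$670B.
Δrequired reserves = 7% × +$670B = +$46.9B.
Δexcess reserves = Δreserves − Δrequired = +$896B − (+$46.9B) = +$849.1 billion.

+$849.1 billion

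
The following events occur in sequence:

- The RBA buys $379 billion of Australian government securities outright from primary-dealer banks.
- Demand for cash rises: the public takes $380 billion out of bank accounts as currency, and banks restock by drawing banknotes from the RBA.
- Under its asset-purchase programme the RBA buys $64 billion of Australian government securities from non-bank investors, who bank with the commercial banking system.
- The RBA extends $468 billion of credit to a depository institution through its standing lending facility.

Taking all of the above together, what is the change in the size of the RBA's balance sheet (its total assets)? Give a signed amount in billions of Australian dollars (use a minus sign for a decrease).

+$911 billion

OMO purchase (from banks) $379 billion: an RBA asset is acquired → +$379B.
Currency withdrawal $380 billion: only the composition of liabilities changes → 0.
Asset purchase (from non-banks) $64 billion: an RBA asset is acquired → +$64B.
Discount-window loan $468 billion: an RBA asset is acquired → +$468B.
Net: 379 + 0 + 64 + 468 = +$911 billion.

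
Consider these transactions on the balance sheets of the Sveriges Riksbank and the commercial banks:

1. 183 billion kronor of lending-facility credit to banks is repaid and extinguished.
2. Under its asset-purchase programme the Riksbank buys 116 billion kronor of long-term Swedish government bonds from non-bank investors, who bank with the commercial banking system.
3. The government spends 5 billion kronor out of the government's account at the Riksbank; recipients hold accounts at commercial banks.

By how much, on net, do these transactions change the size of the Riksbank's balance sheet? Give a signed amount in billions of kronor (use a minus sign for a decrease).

-67 billion

Discount-window repayment 183 billion kronor: a Riksbank asset is shed → −183B.
Asset purchase (from non-banks) 116 billion kronor: a Riksbank asset is acquired → +116B.
Government spending 5 billion kronor: only the composition of liabilities changes → 0.
Net: −183 + 116 + 0 = -67 billion.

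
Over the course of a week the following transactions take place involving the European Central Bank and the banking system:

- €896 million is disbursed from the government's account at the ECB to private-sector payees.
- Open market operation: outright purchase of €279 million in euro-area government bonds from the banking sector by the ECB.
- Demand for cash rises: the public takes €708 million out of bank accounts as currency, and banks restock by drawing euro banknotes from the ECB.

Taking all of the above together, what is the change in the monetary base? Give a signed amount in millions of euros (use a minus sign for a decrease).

ECB balance sheet:
  Assets:      Securities +€279M
  Liabilities: Bank reserves +€467M, Currency in circulation +€708M, Government deposits −€896M
Monetary base = currency + reserves: +€708M + (+€467M) = +€1175 million.

+€1175 million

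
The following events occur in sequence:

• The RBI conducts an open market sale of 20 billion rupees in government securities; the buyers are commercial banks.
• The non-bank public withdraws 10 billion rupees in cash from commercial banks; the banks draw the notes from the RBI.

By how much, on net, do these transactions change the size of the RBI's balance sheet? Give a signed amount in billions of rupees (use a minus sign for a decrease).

-20 billion

OMO sale (to banks) 20 billion rupees: an RBI asset is shed → −20B.
Currency withdrawal 10 billion rupees: only the composition of liabilities changes → 0.
Net: −20 + 0 = -20 billion.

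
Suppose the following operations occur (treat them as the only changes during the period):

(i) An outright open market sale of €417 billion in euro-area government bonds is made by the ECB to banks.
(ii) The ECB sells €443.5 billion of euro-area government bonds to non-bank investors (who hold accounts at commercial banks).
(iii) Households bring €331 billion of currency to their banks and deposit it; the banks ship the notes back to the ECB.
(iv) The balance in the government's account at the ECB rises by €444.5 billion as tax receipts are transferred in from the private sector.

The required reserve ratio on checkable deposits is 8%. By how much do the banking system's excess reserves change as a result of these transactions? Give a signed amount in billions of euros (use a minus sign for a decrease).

OMO sale (to banks) €417 billion: reserves −€417B, deposits 0.
Asset sale (to non-banks) €443.5 billion: reserves −€443.5B, deposits −€443.5B.
Currency deposit €331 billion: reserves +€331B, deposits +€331B.
Government account inflow €444.5 billion: reserves −€444.5B, deposits −€444.5B.
Totals: Δreserves = −€974B, Δdeposits = −€557B.
Δrequired reserves = 8% × −€557B = −€44.56B.
Δexcess reserves = Δreserves − Δrequired = −€974B − (−€44.56B) = -€929.44 billion.

-€929.44 billion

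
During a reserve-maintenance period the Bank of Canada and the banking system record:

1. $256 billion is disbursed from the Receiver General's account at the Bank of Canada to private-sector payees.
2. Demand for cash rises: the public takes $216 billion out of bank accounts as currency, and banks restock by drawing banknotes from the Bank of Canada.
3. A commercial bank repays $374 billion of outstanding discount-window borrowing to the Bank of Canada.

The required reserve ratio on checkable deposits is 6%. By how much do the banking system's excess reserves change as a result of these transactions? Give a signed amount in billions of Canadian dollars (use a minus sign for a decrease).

-$336.4 billion

Government spending $256 billion: reserves +$256B, deposits +$256B.
Currency withdrawal $216 billion: reserves −$216B, deposits −$216B.
Discount-window repayment $374 billion: reserves −$374B, deposits 0.
Totals: Δreserves = −$334B, Δdeposits = +$40B.
Δrequired reserves = 6% × +$40B = +$2.4B.
Δexcess reserves = Δreserves − Δrequired = −$334B − (+$2.4B) = -$336.4 billion.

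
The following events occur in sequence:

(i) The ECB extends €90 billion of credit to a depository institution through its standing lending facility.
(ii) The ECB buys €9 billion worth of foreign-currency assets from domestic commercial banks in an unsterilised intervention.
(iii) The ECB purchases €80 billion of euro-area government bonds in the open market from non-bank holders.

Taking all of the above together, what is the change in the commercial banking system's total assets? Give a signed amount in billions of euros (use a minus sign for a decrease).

+€170 billion

Discount-window loan €90 billion: bank balance sheets expand → +€90B.
FX purchase €9 billion: just an asset swap on bank balance sheets → 0.
Asset purchase (from non-banks) €80 billion: bank balance sheets expand → +€80B.
Net: 90 + 0 + 80 = +€170 billion.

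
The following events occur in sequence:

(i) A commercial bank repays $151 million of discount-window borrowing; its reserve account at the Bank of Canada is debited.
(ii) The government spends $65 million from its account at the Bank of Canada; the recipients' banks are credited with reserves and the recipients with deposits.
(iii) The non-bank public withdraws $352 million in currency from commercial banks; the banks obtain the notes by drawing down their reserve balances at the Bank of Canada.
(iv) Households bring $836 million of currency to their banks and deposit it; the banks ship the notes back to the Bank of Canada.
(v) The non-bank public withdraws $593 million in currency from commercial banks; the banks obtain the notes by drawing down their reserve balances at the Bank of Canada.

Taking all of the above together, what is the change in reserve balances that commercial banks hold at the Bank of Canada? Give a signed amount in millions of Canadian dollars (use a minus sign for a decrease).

-$195 million

Bank of Canada balance sheet:
  Assets:      Loans to banks −$151M
  Liabilities: Bank reserves −$195M, Currency in circulation +$109M, Government deposits −$65M
So the change in reserve balances that commercial banks hold at the Bank of Canada is -$195 million.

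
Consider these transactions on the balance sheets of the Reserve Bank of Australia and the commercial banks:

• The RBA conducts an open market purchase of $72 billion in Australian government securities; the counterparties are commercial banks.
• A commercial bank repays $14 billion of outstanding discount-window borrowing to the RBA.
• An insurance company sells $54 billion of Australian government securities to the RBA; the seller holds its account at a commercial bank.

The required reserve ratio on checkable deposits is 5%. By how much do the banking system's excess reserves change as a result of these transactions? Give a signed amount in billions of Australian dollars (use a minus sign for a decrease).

+$109.3 billion

OMO purchase (from banks) $72 billion: reserves +$72B, deposits 0.
Discount-window repayment $14 billion: reserves −$14B, deposits 0.
Asset purchase (from non-banks) $54 billion: reserves +$54B, deposits +$54B.
Totals: Δreserves = +$112B, Δdeposits = +$54B.
Δrequired reserves = 5% × +$54B = +$2.7B.
Δexcess reserves = Δreserves − Δrequired = +$112B − (+$2.7B) = +$109.3 billion.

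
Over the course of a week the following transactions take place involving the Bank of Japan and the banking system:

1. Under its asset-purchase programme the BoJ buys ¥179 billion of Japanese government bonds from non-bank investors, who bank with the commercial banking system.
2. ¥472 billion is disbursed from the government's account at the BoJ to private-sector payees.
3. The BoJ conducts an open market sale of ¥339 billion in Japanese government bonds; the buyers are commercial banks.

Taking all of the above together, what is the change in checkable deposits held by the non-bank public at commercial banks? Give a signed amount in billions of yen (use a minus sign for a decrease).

Asset purchase (from non-banks) ¥179 billion: non-bank counterparties' bank balances rise → +¥179B.
Government spending ¥472 billion: non-bank counterparties' bank balances rise → +¥472B.
OMO sale (to banks) ¥339 billion: the counterparty is a bank, so public deposits are unchanged → 0.
Net: 179 + 472 + 0 = +¥651 billion.

+¥651 billion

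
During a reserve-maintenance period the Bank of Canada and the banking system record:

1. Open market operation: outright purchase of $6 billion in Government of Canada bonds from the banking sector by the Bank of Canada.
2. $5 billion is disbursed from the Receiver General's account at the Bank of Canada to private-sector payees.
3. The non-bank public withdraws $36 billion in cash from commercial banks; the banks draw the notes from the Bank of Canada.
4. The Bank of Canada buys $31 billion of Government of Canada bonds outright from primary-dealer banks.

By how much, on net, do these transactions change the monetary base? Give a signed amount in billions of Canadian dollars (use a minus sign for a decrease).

+$42 billion

Bank of Canada balance sheet:
  Assets:      Securities +$37B
  Liabilities: Bank reserves +$6B, Currency in circulation +$36B, Government deposits −$5B
Commercial banking system:
  Assets:      Reserves at CB +$6B, Securities −$37B
  Liabilities: Checkable deposits −$31B
Monetary base = currency + reserves: +$36B + (+$6B) = +$42 billion.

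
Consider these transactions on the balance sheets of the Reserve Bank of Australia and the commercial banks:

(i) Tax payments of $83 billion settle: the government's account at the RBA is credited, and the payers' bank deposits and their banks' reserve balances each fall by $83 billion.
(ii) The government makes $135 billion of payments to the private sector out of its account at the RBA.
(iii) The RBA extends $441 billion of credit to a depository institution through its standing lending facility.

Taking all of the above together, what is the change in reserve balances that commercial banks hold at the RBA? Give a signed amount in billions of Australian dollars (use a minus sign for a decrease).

Government account inflow $83 billion: funds move from bank reserves into the government account → −$83B.
Government spending $135 billion: government payments flow into bank reserve accounts → +$135B.
Discount-window loan $441 billion: the loan is credited to the bank's reserve account → +$441B.
Net: −83 + 135 + 441 = +$493 billion.

+$493 billion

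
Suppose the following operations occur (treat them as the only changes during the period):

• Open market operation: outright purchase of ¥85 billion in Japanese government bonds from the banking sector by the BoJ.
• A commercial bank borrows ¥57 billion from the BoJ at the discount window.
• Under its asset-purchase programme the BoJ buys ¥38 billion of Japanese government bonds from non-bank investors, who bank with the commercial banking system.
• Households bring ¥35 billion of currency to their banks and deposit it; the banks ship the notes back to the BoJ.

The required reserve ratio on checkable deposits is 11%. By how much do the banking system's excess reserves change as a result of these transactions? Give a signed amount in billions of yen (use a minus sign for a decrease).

OMO purchase (from banks) ¥85 billion: reserves +¥85B, deposits 0.
Discount-window loan ¥57 billion: reserves +¥57B, deposits 0.
Asset purchase (from non-banks) ¥38 billion: reserves +¥38B, deposits +¥38B.
Currency deposit ¥35 billion: reserves +¥35B, deposits +¥35B.
Totals: Δreserves = +¥215B, Δdeposits = +¥73B.
Δrequired reserves = 11% × +¥73B = +¥8.03B.
Δexcess reserves = Δreserves − Δrequired = +¥215B − (+¥8.03B) = +¥206.97 billion.

+¥206.97 billion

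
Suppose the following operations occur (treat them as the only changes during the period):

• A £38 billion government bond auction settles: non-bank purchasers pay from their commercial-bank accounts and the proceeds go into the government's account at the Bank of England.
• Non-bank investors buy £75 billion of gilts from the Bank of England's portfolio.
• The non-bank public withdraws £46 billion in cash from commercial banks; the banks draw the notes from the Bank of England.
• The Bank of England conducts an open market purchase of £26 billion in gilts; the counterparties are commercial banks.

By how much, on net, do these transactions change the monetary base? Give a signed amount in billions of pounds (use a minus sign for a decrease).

-£87 billion

Government account inflow £38 billion: reserves shift to a non-base liability → −£38B.
Asset sale (to non-banks) £75 billion: Bank of England balance sheet contracts → −£75B.
Currency withdrawal £46 billion: just a shift between currency and reserves — both are base money → 0.
OMO purchase (from banks) £26 billion: Bank of England balance sheet expands → +£26B.
Net: −38 − 75 + 0 + 26 = -£87 billion.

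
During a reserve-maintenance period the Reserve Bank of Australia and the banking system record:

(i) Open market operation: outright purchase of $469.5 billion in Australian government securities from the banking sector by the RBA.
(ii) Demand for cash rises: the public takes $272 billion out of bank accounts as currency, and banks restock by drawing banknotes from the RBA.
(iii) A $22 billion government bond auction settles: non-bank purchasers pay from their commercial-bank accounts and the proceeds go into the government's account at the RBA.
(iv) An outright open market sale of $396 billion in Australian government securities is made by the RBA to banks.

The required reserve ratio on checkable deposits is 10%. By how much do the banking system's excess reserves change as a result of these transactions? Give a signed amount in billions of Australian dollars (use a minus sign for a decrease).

-$191.1 billion

OMO purchase (from banks) $469.5 billion: reserves +$469.5B, deposits 0.
Currency withdrawal $272 billion: reserves −$272B, deposits −$272B.
Government account inflow $22 billion: reserves −$22B, deposits −$22B.
OMO sale (to banks) $396 billion: reserves −$396B, deposits 0.
Totals: Δreserves = −$220.5B, Δdeposits = −$294B.
Δrequired reserves = 10% × −$294B = −$29.4B.
Δexcess reserves = Δreserves − Δrequired = −$220.5B − (−$29.4B) = -$191.1 billion.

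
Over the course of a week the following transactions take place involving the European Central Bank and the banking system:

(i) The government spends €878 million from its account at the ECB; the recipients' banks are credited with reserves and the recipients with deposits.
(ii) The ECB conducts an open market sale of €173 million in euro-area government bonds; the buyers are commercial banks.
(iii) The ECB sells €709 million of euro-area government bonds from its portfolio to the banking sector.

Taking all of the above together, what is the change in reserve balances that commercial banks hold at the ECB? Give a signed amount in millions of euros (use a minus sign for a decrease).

-€4 million

Government spending €878 million: government payments flow into bank reserve accounts → +€878M.
OMO sale (to banks) €173 million: the buying banks pay out of their reserve balances → −€173M.
OMO sale (to banks) €709 million: the buying banks pay out of their reserve balances → −€709M.
Net: 878 − 173 − 709 = -€4 million.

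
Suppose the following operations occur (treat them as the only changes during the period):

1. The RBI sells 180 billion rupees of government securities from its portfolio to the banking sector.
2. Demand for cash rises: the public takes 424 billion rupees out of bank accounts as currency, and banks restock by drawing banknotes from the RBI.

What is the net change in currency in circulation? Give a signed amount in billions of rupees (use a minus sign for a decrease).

RBI balance sheet:
  Assets:      Securities −180B
  Liabilities: Bank reserves −604B, Currency in circulation +424B
So the change in currency in circulation is +424 billion.

+424 billion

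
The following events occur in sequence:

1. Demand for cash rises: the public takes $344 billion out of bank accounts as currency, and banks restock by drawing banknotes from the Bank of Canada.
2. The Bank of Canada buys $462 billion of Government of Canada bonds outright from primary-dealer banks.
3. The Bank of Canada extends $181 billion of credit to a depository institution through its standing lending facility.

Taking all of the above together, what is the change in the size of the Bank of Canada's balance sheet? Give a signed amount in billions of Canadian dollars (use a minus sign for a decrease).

+$643 billion

Currency withdrawal $344 billion: only the composition of liabilities changes → 0.
OMO purchase (from banks) $462 billion: a Bank of Canada asset is acquired → +$462B.
Discount-window loan $181 billion: a Bank of Canada asset is acquired → +$181B.
Net: 0 + 462 + 181 = +$643 billion.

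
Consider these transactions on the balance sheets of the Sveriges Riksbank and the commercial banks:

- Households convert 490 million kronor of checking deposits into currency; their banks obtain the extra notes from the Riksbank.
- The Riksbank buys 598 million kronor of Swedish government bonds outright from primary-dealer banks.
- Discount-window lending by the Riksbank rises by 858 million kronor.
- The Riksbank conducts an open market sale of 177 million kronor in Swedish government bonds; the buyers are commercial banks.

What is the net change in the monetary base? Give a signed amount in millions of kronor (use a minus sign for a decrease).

Currency withdrawal 490 million kronor: just a shift between currency and reserves — both are base money → 0.
OMO purchase (from banks) 598 million kronor: Riksbank balance sheet expands → +598M.
Discount-window loan 858 million kronor: Riksbank balance sheet expands → +858M.
OMO sale (to banks) 177 million kronor: Riksbank balance sheet contracts → −177M.
Net: 0 + 598 + 858 − 177 = +1279 million.

+1279 million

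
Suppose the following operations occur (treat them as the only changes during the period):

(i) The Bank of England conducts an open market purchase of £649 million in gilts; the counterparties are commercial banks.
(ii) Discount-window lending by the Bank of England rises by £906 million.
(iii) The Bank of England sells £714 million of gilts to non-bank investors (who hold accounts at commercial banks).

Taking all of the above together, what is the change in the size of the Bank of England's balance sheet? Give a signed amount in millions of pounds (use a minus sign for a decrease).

OMO purchase (from banks) £649 million: a Bank of England asset is acquired → +£649M.
Discount-window loan £906 million: a Bank of England asset is acquired → +£906M.
Asset sale (to non-banks) £714 million: a Bank of England asset is shed → −£714M.
Net: 649 + 906 − 714 = +£841 million.

+£841 million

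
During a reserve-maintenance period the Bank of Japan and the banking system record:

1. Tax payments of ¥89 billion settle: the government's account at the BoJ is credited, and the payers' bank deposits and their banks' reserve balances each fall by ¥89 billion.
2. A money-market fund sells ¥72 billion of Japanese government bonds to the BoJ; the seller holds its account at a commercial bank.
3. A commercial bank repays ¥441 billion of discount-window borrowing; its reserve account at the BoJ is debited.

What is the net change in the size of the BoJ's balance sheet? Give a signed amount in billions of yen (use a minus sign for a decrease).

Government account inflow ¥89 billion: only the composition of liabilities changes → 0.
Asset purchase (from non-banks) ¥72 billion: a BoJ asset is acquired → +¥72B.
Discount-window repayment ¥441 billion: a BoJ asset is shed → −¥441B.
Net: 0 + 72 − 441 = -¥369 billion.

-¥369 billion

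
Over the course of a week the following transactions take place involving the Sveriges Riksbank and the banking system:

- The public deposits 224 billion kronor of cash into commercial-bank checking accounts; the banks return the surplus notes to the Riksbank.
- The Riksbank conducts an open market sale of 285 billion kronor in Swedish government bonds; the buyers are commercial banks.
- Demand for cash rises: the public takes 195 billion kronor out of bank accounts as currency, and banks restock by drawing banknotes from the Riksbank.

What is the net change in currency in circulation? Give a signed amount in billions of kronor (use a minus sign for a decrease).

-29 billion

Riksbank balance sheet:
  Assets:      Securities −285B
  Liabilities: Bank reserves −256B, Currency in circulation −29B
Commercial banking system:
  Assets:      Reserves at CB −256B, Securities +285B
  Liabilities: Checkable deposits +29B
So the change in currency in circulation is -29 billion.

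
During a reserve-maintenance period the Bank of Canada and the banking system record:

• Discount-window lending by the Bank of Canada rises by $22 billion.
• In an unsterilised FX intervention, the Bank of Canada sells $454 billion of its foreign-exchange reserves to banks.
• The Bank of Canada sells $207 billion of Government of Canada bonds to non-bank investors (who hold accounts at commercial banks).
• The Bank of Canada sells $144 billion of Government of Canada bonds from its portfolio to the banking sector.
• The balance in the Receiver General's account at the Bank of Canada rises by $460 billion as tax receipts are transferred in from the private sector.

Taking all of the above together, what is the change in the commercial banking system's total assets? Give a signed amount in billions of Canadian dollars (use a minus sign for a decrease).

-$645 billion

Bank of Canada balance sheet:
  Assets:      Securities −$351B, Loans to banks +$22B, Foreign assets −$454B
  Liabilities: Bank reserves −$1243B, Government deposits +$460B
Commercial banking system:
  Assets:      Reserves at CB −$1243B, Securities +$144B, Foreign assets +$454B
  Liabilities: Checkable deposits −$667B, Borrowings from CB +$22B
Change in total bank assets = -$645 billion.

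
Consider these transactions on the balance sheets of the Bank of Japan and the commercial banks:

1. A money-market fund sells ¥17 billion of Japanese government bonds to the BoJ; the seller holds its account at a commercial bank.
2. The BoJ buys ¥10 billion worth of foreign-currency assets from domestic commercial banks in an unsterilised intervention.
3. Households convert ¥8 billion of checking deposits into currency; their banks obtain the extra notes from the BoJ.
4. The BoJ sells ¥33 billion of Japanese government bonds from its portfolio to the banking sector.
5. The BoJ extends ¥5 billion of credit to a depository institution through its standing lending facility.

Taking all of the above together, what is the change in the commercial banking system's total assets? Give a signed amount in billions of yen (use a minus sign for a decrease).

Asset purchase (from non-banks) ¥17 billion: bank balance sheets expand → +¥17B.
FX purchase ¥10 billion: just an asset swap on bank balance sheets → 0.
Currency withdrawal ¥8 billion: bank balance sheets shrink → −¥8B.
OMO sale (to banks) ¥33 billion: just an asset swap on bank balance sheets → 0.
Discount-window loan ¥5 billion: bank balance sheets expand → +¥5B.
Net: 17 + 0 − 8 + 0 + 5 = +¥14 billion.

+¥14 billion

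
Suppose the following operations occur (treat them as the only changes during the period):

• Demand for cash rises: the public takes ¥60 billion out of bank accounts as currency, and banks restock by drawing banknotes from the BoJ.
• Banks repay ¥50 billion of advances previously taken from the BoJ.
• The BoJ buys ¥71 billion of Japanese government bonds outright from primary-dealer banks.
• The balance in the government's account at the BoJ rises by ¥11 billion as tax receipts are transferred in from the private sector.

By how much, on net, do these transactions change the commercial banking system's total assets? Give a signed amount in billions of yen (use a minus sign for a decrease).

-¥121 billion

Currency withdrawal ¥60 billion: bank balance sheets shrink → −¥60B.
Discount-window repayment ¥50 billion: bank balance sheets shrink → −¥50B.
OMO purchase (from banks) ¥71 billion: just an asset swap on bank balance sheets → 0.
Government account inflow ¥11 billion: bank balance sheets shrink → −¥11B.
Net: −60 − 50 + 0 − 11 = -¥121 billion.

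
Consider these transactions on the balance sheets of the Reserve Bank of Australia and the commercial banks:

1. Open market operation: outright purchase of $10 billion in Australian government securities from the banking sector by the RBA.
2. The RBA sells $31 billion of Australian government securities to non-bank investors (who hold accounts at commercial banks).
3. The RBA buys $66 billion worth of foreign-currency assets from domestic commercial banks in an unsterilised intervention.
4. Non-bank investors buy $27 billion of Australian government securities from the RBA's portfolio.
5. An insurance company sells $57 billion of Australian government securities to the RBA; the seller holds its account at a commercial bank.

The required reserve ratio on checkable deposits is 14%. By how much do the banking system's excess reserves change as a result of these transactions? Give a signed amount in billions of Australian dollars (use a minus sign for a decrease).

+$75.14 billion

OMO purchase (from banks) $10 billion: reserves +$10B, deposits 0.
Asset sale (to non-banks) $31 billion: reserves −$31B, deposits −$31B.
FX purchase $66 billion: reserves +$66B, deposits 0.
Asset sale (to non-banks) $27 billion: reserves −$27B, deposits −$27B.
Asset purchase (from non-banks) $57 billion: reserves +$57B, deposits +$57B.
Totals: Δreserves = +$75B, Δdeposits = −$1B.
Δrequired reserves = 14% × −$1B = −$0.14B.
Δexcess reserves = Δreserves − Δrequired = +$75B − (−$0.14B) = +$75.14 billion.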